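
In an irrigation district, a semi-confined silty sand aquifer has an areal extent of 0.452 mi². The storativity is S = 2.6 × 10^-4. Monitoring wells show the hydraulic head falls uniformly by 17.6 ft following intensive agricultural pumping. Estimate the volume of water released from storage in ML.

ΔV ≈ 1.63 ML

A = 0.452 mi² = 1.171 × 10^6 m²
Δh = 17.6 ft = 5.364 m
ΔV = S × A × Δh = 2.6 × 10^-4 × 1.171 × 10^6 m² × 5.364 m = 1633 m³
ΔV = 1633 m³ = 1.633 ML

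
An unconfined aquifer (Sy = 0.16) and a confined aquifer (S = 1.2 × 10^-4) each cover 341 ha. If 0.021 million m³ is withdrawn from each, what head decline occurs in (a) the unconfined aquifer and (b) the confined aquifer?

A = 341 ha = 3.41 × 10^6 m²
ΔV = 0.021 million m³ = 21000 m³
Unconfined: Δh_u = ΔV/(Sy·A) = 21000/(0.16 × 3.41 × 10^6) = 0.03849 m
Confined: Δh_c = ΔV/(S·A) = 21000/(1.2 × 10^-4 × 3.41 × 10^6) = 51.32 m

Δh_u ≈ 0.0385 m; Δh_c ≈ 51.3 m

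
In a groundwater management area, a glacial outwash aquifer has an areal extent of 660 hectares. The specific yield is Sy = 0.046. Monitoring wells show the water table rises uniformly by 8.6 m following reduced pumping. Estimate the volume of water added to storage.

ΔV ≈ 2.61 × 10^6 m³

A = 660 hectares = 6.6 × 10^6 m²
ΔV = Sy × A × Δh = 0.046 × 6.6 × 10^6 m² × 8.6 m = 2.611 × 10^6 m³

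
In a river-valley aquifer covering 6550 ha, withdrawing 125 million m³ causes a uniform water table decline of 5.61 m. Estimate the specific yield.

Sy ≈ 0.34

A = 6550 ha = 6.55 × 10^7 m²
ΔV = 125 million m³ = 1.25 × 10^8 m³
Sy = ΔV / (A × Δh) = 1.25 × 10^8 m³ / (6.55 × 10^7 m² × 5.61 m) = 0.3402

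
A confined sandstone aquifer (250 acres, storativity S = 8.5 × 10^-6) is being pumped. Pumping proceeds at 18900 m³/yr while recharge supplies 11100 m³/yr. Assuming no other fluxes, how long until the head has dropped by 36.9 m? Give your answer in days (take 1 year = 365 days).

A = 250 acres = 1.012 × 10^6 m²
ΔV = S × A × Δh = 8.5 × 10^-6 × 1.012 × 10^6 × 36.9 = 317.3 m³
Net withdrawal = 18900 − 11100 = 7800 m³/yr = 21.37 m³/d
t = ΔV / Q = 317.3 m³ / 21.37 m³/d = 14.85 d

t ≈ 14.8 days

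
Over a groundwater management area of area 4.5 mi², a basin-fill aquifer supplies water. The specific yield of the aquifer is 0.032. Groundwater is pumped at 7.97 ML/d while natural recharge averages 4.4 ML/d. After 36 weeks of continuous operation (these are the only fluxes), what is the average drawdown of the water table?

A = 4.5 mi² = 1.165 × 10^7 m²
Net abstraction = 7.97 − 4.4 = 3.57 ML/d
Q_net = 3.57 ML/d = 3570 m³/d
t = 36 weeks = 252 d
ΔV = Q × t = 3570 m³/d × 252 d = 8.996 × 10^5 m³
Δh = ΔV / (Sy × A) = 8.996 × 10^5 / (0.032 × 1.165 × 10^7) = 2.412 m

Δh ≈ 2.41 m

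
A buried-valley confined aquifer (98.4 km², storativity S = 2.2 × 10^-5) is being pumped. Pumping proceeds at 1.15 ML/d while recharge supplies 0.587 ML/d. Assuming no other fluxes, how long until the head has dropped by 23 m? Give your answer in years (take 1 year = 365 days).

A = 98.4 km² = 9.84 × 10^7 m²
ΔV = S × A × Δh = 2.2 × 10^-5 × 9.84 × 10^7 × 23 = 49790 m³
Net withdrawal = 1.15 − 0.587 = 0.563 ML/d = 563 m³/d
t = ΔV / Q = 49790 m³ / 563 m³/d = 88.44 d
t = 88.44 d ≈ 0.2423 years

t ≈ 0.242 years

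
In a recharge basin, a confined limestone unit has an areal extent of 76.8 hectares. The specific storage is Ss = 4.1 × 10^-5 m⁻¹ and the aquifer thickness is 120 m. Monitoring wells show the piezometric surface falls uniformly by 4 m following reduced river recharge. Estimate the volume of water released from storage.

ΔV ≈ 15100 m³

S = Ss × b = 4.1 × 10^-5 m⁻¹ × 120 m = 4.92 × 10^-3
A = 76.8 hectares = 7.68 × 10^5 m²
ΔV = S × A × Δh = 0.00492 × 7.68 × 10^5 m² × 4 m = 15110 m³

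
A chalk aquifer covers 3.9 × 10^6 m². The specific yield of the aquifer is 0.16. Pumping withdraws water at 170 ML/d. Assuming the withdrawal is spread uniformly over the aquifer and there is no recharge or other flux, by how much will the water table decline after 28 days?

Δh ≈ 7.63 m

Q = 170 ML/d = 1.7 × 10^5 m³/d
ΔV = Q × t = 1.7 × 10^5 m³/d × 28 d = 4.76 × 10^6 m³
Δh = ΔV / (Sy × A) = 4.76 × 10^6 / (0.16 × 3.9 × 10^6) = 7.628 m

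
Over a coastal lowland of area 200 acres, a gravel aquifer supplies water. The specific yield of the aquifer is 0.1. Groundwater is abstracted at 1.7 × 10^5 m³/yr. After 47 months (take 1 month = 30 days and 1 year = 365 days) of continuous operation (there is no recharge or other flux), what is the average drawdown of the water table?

Δh ≈ 8.11 m

A = 200 acres = 8.094 × 10^5 m²
Q = 1.7 × 10^5 m³/yr = 465.8 m³/d
t = 47 months = 1410 d
ΔV = Q × t = 465.8 m³/d × 1410 d = 6.567 × 10^5 m³
Δh = ΔV / (Sy × A) = 6.567 × 10^5 / (0.1 × 8.094 × 10^5) = 8.114 m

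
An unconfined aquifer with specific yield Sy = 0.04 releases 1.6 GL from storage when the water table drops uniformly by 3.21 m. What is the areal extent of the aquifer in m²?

ΔV = 1.6 GL = 1.6 × 10^6 m³
A = ΔV / (Sy × Δh) = 1.6 × 10^6 / (0.04 × 3.21) = 1.246 × 10^7 m²

A ≈ 1.25 × 10^7 m²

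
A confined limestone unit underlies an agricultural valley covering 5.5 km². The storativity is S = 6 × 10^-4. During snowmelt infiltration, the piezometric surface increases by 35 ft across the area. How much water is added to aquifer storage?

A = 5.5 km² = 5.5 × 10^6 m²
Δh = 35 ft = 10.67 m
ΔV = S × A × Δh = 6 × 10^-4 × 5.5 × 10^6 m² × 10.67 m = 35200 m³

ΔV ≈ 35200 m³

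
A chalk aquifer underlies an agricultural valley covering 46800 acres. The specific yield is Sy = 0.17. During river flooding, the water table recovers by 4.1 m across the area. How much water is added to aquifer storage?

ΔV ≈ 1.32 × 10^8 m³

A = 46800 acres = 1.894 × 10^8 m²
ΔV = Sy × A × Δh = 0.17 × 1.894 × 10^8 m² × 4.1 m = 1.32 × 10^8 m³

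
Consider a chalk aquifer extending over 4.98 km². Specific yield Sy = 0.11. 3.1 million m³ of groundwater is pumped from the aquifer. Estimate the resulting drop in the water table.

Δh ≈ 5.66 m

A = 4.98 km² = 4.98 × 10^6 m²
ΔV = 3.1 million m³ = 3.1 × 10^6 m³
Δh = ΔV / (Sy × A) = 3.1 × 10^6 m³ / (0.11 × 4.98 × 10^6 m²) = 5.659 m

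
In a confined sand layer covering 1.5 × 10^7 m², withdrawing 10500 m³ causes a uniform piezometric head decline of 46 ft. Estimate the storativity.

Δh = 46 ft = 14.02 m
S = ΔV / (A × Δh) = 10500 m³ / (1.5 × 10^7 m² × 14.02 m) = 4.993 × 10^-5

S ≈ 5 × 10^-5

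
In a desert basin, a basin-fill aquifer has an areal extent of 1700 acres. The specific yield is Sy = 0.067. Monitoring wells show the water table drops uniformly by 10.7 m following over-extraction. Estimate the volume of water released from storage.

A = 1700 acres = 6.88 × 10^6 m²
ΔV = Sy × A × Δh = 0.067 × 6.88 × 10^6 m² × 10.7 m = 4.932 × 10^6 m³

ΔV ≈ 4.93 × 10^6 m³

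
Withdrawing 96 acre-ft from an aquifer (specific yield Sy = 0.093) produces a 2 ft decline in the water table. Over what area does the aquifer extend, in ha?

Δh = 2 ft = 0.6096 m
ΔV = 96 acre-ft = 1.184 × 10^5 m³
A = ΔV / (Sy × Δh) = 1.184 × 10^5 / (0.093 × 0.6096) = 2.089 × 10^6 m²
A = 2.089 × 10^6 m² = 208.9 ha

A ≈ 209 ha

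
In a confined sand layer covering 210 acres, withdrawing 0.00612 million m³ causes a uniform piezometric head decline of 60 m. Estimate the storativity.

S ≈ 1.2 × 10^-4

A = 210 acres = 8.498 × 10^5 m²
ΔV = 0.00612 million m³ = 6120 m³
S = ΔV / (A × Δh) = 6120 m³ / (8.498 × 10^5 m² × 60 m) = 1.2 × 10^-4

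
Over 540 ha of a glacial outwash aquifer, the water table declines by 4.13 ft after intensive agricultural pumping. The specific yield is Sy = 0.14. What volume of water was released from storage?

ΔV ≈ 9.52 × 10^5 m³

A = 540 ha = 5.4 × 10^6 m²
Δh = 4.13 ft = 1.259 m
ΔV = Sy × A × Δh = 0.14 × 5.4 × 10^6 m² × 1.259 m = 9.517 × 10^5 m³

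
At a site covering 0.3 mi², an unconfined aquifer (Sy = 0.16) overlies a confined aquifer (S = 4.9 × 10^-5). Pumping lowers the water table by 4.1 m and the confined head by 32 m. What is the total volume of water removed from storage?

A = 0.3 mi² = 7.77 × 10^5 m²
Unconfined: ΔV_u = Sy × A × Δh_u = 0.16 × 7.77 × 10^5 × 4.1 = 5.097 × 10^5 m³
Confined: ΔV_c = S × A × Δh_c = 4.9 × 10^-5 × 7.77 × 10^5 × 32 = 1218 m³
Total ΔV = 5.097 × 10^5 + 1218 = 5.109 × 10^5 m³

ΔV ≈ 5.11 × 10^5 m³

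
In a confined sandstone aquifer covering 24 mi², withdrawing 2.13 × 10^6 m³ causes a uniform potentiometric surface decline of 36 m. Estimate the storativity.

A = 24 mi² = 6.216 × 10^7 m²
S = ΔV / (A × Δh) = 2.13 × 10^6 m³ / (6.216 × 10^7 m² × 36 m) = 9.518 × 10^-4

S ≈ 9.5 × 10^-4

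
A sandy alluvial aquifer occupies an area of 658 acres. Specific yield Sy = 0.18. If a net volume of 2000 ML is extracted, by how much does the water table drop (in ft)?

Δh ≈ 13.7 ft

A = 658 acres = 2.663 × 10^6 m²
ΔV = 2000 ML = 2 × 10^6 m³
Δh = ΔV / (Sy × A) = 2 × 10^6 m³ / (0.18 × 2.663 × 10^6 m²) = 4.173 m
Δh = 4.173 m = 13.69 ft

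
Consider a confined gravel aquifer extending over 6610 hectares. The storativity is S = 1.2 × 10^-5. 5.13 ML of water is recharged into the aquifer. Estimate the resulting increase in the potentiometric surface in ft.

A = 6610 hectares = 6.61 × 10^7 m²
ΔV = 5.13 ML = 5130 m³
Δh = ΔV / (S × A) = 5130 m³ / (1.2 × 10^-5 × 6.61 × 10^7 m²) = 6.467 m
Δh = 6.467 m = 21.22 ft

Δh ≈ 21.2 ft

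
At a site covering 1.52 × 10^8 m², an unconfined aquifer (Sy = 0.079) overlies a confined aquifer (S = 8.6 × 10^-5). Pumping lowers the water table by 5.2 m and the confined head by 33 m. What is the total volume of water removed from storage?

Unconfined: ΔV_u = Sy × A × Δh_u = 0.079 × 1.52 × 10^8 × 5.2 = 6.244 × 10^7 m³
Confined: ΔV_c = S × A × Δh_c = 8.6 × 10^-5 × 1.52 × 10^8 × 33 = 4.314 × 10^5 m³
Total ΔV = 6.244 × 10^7 + 4.314 × 10^5 = 6.287 × 10^7 m³

ΔV ≈ 6.29 × 10^7 m³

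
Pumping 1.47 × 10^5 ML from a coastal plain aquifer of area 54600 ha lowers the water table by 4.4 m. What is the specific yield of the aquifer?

A = 54600 ha = 5.46 × 10^8 m²
ΔV = 1.47 × 10^5 ML = 1.47 × 10^8 m³
Sy = ΔV / (A × Δh) = 1.47 × 10^8 m³ / (5.46 × 10^8 m² × 4.4 m) = 0.06119

Sy ≈ 0.061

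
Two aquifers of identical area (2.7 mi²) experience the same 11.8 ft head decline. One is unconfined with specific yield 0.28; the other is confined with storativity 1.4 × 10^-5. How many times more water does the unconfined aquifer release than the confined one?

ΔV_u / ΔV_c ≈ 20000

A = 2.7 mi² = 6.993 × 10^6 m²
Δh = 11.8 ft = 3.597 m
Unconfined: ΔV_u = Sy × A × Δh = 0.28 × 6.993 × 10^6 × 3.597 = 7.042 × 10^6 m³
Confined: ΔV_c = S × A × Δh = 1.4 × 10^-5 × 6.993 × 10^6 × 3.597 = 352.1 m³
Ratio = ΔV_u / ΔV_c = Sy / S = 0.28 / 1.4 × 10^-5 = 20000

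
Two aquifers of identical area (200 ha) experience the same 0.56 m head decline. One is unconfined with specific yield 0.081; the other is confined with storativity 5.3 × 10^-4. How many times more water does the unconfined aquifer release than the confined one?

ΔV_u / ΔV_c ≈ 153

A = 200 ha = 2 × 10^6 m²
Unconfined: ΔV_u = Sy × A × Δh = 0.081 × 2 × 10^6 × 0.56 = 90720 m³
Confined: ΔV_c = S × A × Δh = 5.3 × 10^-4 × 2 × 10^6 × 0.56 = 593.6 m³
Ratio = ΔV_u / ΔV_c = Sy / S = 0.081 / 5.3 × 10^-4 = 152.8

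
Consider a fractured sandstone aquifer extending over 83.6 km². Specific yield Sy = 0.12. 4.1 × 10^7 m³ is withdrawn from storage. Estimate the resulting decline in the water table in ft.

A = 83.6 km² = 8.36 × 10^7 m²
Δh = ΔV / (Sy × A) = 4.1 × 10^7 m³ / (0.12 × 8.36 × 10^7 m²) = 4.087 m
Δh = 4.087 m = 13.41 ft

Δh ≈ 13.4 ft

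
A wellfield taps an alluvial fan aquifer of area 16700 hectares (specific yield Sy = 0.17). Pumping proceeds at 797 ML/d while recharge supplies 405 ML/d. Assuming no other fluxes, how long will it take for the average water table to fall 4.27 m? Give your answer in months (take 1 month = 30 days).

A = 16700 hectares = 1.67 × 10^8 m²
ΔV = Sy × A × Δh = 0.17 × 1.67 × 10^8 × 4.27 = 1.212 × 10^8 m³
Net withdrawal = 797 − 405 = 392 ML/d = 3.92 × 10^5 m³/d
t = ΔV / Q = 1.212 × 10^8 m³ / 3.92 × 10^5 m³/d = 309.2 d
t = 309.2 d ≈ 10.31 months

t ≈ 10.3 months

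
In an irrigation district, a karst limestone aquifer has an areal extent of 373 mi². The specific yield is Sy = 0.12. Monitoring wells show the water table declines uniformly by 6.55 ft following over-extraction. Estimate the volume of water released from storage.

ΔV ≈ 2.31 × 10^8 m³

A = 373 mi² = 9.661 × 10^8 m²
Δh = 6.55 ft = 1.996 m
ΔV = Sy × A × Δh = 0.12 × 9.661 × 10^8 m² × 1.996 m = 2.314 × 10^8 m³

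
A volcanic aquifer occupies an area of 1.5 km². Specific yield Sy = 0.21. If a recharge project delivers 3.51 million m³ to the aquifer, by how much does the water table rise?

A = 1.5 km² = 1.5 × 10^6 m²
ΔV = 3.51 million m³ = 3.51 × 10^6 m³
Δh = ΔV / (Sy × A) = 3.51 × 10^6 m³ / (0.21 × 1.5 × 10^6 m²) = 11.14 m

Δh ≈ 11.1 m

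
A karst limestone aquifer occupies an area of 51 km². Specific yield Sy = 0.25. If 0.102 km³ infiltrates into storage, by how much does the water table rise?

Δh ≈ 8 m

A = 51 km² = 5.1 × 10^7 m²
ΔV = 0.102 km³ = 1.02 × 10^8 m³
Δh = ΔV / (Sy × A) = 1.02 × 10^8 m³ / (0.25 × 5.1 × 10^7 m²) = 8 m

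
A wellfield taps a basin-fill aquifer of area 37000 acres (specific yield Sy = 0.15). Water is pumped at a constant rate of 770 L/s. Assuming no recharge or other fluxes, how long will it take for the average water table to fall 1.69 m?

t ≈ 571 days

A = 37000 acres = 1.497 × 10^8 m²
ΔV = Sy × A × Δh = 0.15 × 1.497 × 10^8 × 1.69 = 3.796 × 10^7 m³
Q = 770 L/s = 66530 m³/d
t = ΔV / Q = 3.796 × 10^7 m³ / 66530 m³/d = 570.5 d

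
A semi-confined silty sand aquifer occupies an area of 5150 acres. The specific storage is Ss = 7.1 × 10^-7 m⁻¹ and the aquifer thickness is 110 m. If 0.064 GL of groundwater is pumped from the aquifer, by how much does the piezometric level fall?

Δh ≈ 39.3 m

S = Ss × b = 7.1 × 10^-7 m⁻¹ × 110 m = 7.81 × 10^-5
A = 5150 acres = 2.084 × 10^7 m²
ΔV = 0.064 GL = 64000 m³
Δh = ΔV / (S × A) = 64000 m³ / (7.81 × 10^-5 × 2.084 × 10^7 m²) = 39.32 m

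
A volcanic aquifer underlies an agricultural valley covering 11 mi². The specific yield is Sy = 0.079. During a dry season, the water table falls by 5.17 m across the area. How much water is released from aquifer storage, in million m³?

ΔV ≈ 11.6 million m³

A = 11 mi² = 2.849 × 10^7 m²
ΔV = Sy × A × Δh = 0.079 × 2.849 × 10^7 m² × 5.17 m = 1.164 × 10^7 m³
ΔV = 1.164 × 10^7 m³ = 11.64 million m³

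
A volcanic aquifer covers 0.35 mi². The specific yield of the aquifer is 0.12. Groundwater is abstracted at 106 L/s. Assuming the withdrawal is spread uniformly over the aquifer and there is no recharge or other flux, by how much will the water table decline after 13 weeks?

Δh ≈ 7.66 m

A = 0.35 mi² = 9.065 × 10^5 m²
Q = 106 L/s = 9158 m³/d
t = 13 weeks = 91 d
ΔV = Q × t = 9158 m³/d × 91 d = 8.334 × 10^5 m³
Δh = ΔV / (Sy × A) = 8.334 × 10^5 / (0.12 × 9.065 × 10^5) = 7.662 m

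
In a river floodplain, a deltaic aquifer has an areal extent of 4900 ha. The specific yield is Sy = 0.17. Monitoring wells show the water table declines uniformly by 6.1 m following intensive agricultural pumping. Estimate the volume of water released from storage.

ΔV ≈ 5.08 × 10^7 m³

A = 4900 ha = 4.9 × 10^7 m²
ΔV = Sy × A × Δh = 0.17 × 4.9 × 10^7 m² × 6.1 m = 5.081 × 10^7 m³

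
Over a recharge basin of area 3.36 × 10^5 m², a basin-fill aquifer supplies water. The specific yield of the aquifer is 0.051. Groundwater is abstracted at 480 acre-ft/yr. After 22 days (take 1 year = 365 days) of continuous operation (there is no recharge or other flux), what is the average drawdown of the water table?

Δh ≈ 2.08 m

Q = 480 acre-ft/yr = 1622 m³/d
ΔV = Q × t = 1622 m³/d × 22 d = 35690 m³
Δh = ΔV / (Sy × A) = 35690 / (0.051 × 3.36 × 10^5) = 2.083 m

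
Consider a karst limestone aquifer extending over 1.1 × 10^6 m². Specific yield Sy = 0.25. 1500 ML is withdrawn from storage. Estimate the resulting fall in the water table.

ΔV = 1500 ML = 1.5 × 10^6 m³
Δh = ΔV / (Sy × A) = 1.5 × 10^6 m³ / (0.25 × 1.1 × 10^6 m²) = 5.455 m

Δh ≈ 5.45 m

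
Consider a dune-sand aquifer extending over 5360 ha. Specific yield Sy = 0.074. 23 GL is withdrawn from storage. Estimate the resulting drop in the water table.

Δh ≈ 5.8 m

A = 5360 ha = 5.36 × 10^7 m²
ΔV = 23 GL = 2.3 × 10^7 m³
Δh = ΔV / (Sy × A) = 2.3 × 10^7 m³ / (0.074 × 5.36 × 10^7 m²) = 5.799 m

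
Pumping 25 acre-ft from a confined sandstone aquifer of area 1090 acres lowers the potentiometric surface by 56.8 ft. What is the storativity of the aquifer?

A = 1090 acres = 4.411 × 10^6 m²
Δh = 56.8 ft = 17.31 m
ΔV = 25 acre-ft = 30840 m³
S = ΔV / (A × Δh) = 30840 m³ / (4.411 × 10^6 m² × 17.31 m) = 4.038 × 10^-4

S ≈ 4 × 10^-4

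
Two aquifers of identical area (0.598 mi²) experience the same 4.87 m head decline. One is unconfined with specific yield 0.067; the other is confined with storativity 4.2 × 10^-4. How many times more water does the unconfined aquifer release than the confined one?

A = 0.598 mi² = 1.549 × 10^6 m²
Unconfined: ΔV_u = Sy × A × Δh = 0.067 × 1.549 × 10^6 × 4.87 = 5.054 × 10^5 m³
Confined: ΔV_c = S × A × Δh = 4.2 × 10^-4 × 1.549 × 10^6 × 4.87 = 3168 m³
Ratio = ΔV_u / ΔV_c = Sy / S = 0.067 / 4.2 × 10^-4 = 159.5

ΔV_u / ΔV_c ≈ 160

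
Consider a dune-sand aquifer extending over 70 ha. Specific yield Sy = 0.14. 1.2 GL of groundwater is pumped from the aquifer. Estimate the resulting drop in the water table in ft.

A = 70 ha = 7 × 10^5 m²
ΔV = 1.2 GL = 1.2 × 10^6 m³
Δh = ΔV / (Sy × A) = 1.2 × 10^6 m³ / (0.14 × 7 × 10^5 m²) = 12.24 m
Δh = 12.24 m = 40.17 ft

Δh ≈ 40.2 ft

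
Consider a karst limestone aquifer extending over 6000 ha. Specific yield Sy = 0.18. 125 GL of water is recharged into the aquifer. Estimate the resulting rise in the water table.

Δh ≈ 11.6 m

A = 6000 ha = 6 × 10^7 m²
ΔV = 125 GL = 1.25 × 10^8 m³
Δh = ΔV / (Sy × A) = 1.25 × 10^8 m³ / (0.18 × 6 × 10^7 m²) = 11.57 m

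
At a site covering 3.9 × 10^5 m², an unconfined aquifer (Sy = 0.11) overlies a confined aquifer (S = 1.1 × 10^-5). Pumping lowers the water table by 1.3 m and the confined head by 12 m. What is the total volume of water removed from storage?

ΔV ≈ 55800 m³

Unconfined: ΔV_u = Sy × A × Δh_u = 0.11 × 3.9 × 10^5 × 1.3 = 55770 m³
Confined: ΔV_c = S × A × Δh_c = 1.1 × 10^-5 × 3.9 × 10^5 × 12 = 51.48 m³
Total ΔV = 55770 + 51.48 = 55820 m³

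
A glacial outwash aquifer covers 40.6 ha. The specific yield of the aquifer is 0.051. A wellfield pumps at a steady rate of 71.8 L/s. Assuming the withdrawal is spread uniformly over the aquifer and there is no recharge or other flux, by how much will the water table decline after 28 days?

Δh ≈ 8.39 m

A = 40.6 ha = 4.06 × 10^5 m²
Q = 71.8 L/s = 6204 m³/d
ΔV = Q × t = 6204 m³/d × 28 d = 1.737 × 10^5 m³
Δh = ΔV / (Sy × A) = 1.737 × 10^5 / (0.051 × 4.06 × 10^5) = 8.389 m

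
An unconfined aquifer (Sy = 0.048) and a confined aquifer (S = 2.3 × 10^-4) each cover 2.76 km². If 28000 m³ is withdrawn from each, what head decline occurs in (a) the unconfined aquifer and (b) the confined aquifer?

Δh_u ≈ 0.211 m; Δh_c ≈ 44.1 m

A = 2.76 km² = 2.76 × 10^6 m²
Unconfined: Δh_u = ΔV/(Sy·A) = 28000/(0.048 × 2.76 × 10^6) = 0.2114 m
Confined: Δh_c = ΔV/(S·A) = 28000/(2.3 × 10^-4 × 2.76 × 10^6) = 44.11 m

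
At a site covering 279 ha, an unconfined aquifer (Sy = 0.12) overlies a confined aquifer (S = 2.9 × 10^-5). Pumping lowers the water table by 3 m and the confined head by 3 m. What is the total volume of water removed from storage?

ΔV ≈ 1 × 10^6 m³

A = 279 ha = 2.79 × 10^6 m²
Unconfined: ΔV_u = Sy × A × Δh_u = 0.12 × 2.79 × 10^6 × 3 = 1.004 × 10^6 m³
Confined: ΔV_c = S × A × Δh_c = 2.9 × 10^-5 × 2.79 × 10^6 × 3 = 242.7 m³
Total ΔV = 1.004 × 10^6 + 242.7 = 1.005 × 10^6 m³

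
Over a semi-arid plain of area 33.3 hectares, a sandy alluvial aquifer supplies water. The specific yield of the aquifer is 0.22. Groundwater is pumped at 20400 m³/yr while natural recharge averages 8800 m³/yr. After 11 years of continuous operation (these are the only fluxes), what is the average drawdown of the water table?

A = 33.3 hectares = 3.33 × 10^5 m²
Net abstraction = 20400 − 8800 = 11600 m³/yr
Q_net = 11600 m³/yr = 31.78 m³/d
t = 11 years = 4015 d
ΔV = Q × t = 31.78 m³/d × 4015 d = 1.276 × 10^5 m³
Δh = ΔV / (Sy × A) = 1.276 × 10^5 / (0.22 × 3.33 × 10^5) = 1.742 m

Δh ≈ 1.74 m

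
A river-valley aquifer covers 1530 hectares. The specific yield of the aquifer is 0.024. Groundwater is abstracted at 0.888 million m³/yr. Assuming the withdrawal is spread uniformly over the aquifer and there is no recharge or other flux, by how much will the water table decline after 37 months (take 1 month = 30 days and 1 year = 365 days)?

Δh ≈ 7.35 m

A = 1530 hectares = 1.53 × 10^7 m²
Q = 0.888 million m³/yr = 2433 m³/d
t = 37 months = 1110 d
ΔV = Q × t = 2433 m³/d × 1110 d = 2.7 × 10^6 m³
Δh = ΔV / (Sy × A) = 2.7 × 10^6 / (0.024 × 1.53 × 10^7) = 7.354 m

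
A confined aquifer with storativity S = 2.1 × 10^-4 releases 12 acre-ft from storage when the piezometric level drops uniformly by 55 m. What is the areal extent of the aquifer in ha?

A ≈ 128 ha

ΔV = 12 acre-ft = 14800 m³
A = ΔV / (S × Δh) = 14800 / (2.1 × 10^-4 × 55) = 1.282 × 10^6 m²
A = 1.282 × 10^6 m² = 128.2 ha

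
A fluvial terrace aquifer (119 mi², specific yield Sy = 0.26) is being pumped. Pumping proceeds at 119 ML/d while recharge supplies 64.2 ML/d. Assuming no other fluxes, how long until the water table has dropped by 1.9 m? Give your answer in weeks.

A = 119 mi² = 3.082 × 10^8 m²
ΔV = Sy × A × Δh = 0.26 × 3.082 × 10^8 × 1.9 = 1.523 × 10^8 m³
Net withdrawal = 119 − 64.2 = 54.8 ML/d = 54800 m³/d
t = ΔV / Q = 1.523 × 10^8 m³ / 54800 m³/d = 2778 d
t = 2778 d ≈ 396.9 weeks

t ≈ 397 weeks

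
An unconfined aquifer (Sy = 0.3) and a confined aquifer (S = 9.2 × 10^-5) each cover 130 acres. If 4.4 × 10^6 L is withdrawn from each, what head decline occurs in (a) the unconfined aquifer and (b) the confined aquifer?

A = 130 acres = 5.261 × 10^5 m²
ΔV = 4.4 × 10^6 L = 4400 m³
Unconfined: Δh_u = ΔV/(Sy·A) = 4400/(0.3 × 5.261 × 10^5) = 0.02788 m
Confined: Δh_c = ΔV/(S·A) = 4400/(9.2 × 10^-5 × 5.261 × 10^5) = 90.91 m

Δh_u ≈ 0.0279 m; Δh_c ≈ 90.9 m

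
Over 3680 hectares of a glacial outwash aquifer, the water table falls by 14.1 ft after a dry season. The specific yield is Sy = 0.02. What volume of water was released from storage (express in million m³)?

ΔV ≈ 3.16 million m³

A = 3680 hectares = 3.68 × 10^7 m²
Δh = 14.1 ft = 4.298 m
ΔV = Sy × A × Δh = 0.02 × 3.68 × 10^7 m² × 4.298 m = 3.163 × 10^6 m³
ΔV = 3.163 × 10^6 m³ = 3.163 million m³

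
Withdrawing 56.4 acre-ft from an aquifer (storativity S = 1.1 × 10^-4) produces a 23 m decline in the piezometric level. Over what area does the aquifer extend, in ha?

A ≈ 2750 ha

ΔV = 56.4 acre-ft = 69570 m³
A = ΔV / (S × Δh) = 69570 / (1.1 × 10^-4 × 23) = 2.75 × 10^7 m²
A = 2.75 × 10^7 m² = 2750 ha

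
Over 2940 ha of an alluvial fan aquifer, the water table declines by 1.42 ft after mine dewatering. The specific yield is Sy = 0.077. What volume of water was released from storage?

ΔV ≈ 9.8 × 10^5 m³

A = 2940 ha = 2.94 × 10^7 m²
Δh = 1.42 ft = 0.4328 m
ΔV = Sy × A × Δh = 0.077 × 2.94 × 10^7 m² × 0.4328 m = 9.798 × 10^5 m³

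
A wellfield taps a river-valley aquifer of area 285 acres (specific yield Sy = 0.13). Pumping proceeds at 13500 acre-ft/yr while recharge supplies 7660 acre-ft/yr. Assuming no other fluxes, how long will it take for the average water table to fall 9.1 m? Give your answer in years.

t ≈ 0.189 years

A = 285 acres = 1.153 × 10^6 m²
ΔV = Sy × A × Δh = 0.13 × 1.153 × 10^6 × 9.1 = 1.364 × 10^6 m³
Net withdrawal = 13500 − 7660 = 5840 acre-ft/yr = 19740 m³/d
t = ΔV / Q = 1.364 × 10^6 m³ / 19740 m³/d = 69.13 d
t = 69.13 d ≈ 0.1894 years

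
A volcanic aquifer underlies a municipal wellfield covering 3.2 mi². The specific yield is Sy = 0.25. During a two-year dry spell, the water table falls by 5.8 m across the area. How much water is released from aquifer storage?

ΔV ≈ 1.2 × 10^7 m³

A = 3.2 mi² = 8.288 × 10^6 m²
ΔV = Sy × A × Δh = 0.25 × 8.288 × 10^6 m² × 5.8 m = 1.202 × 10^7 m³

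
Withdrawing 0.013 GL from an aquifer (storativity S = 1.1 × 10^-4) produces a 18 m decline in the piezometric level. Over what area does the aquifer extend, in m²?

A ≈ 6.57 × 10^6 m²

ΔV = 0.013 GL = 13000 m³
A = ΔV / (S × Δh) = 13000 / (1.1 × 10^-4 × 18) = 6.566 × 10^6 m²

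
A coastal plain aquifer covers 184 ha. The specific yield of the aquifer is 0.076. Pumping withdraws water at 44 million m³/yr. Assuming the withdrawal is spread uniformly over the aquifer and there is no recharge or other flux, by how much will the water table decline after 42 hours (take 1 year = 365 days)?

A = 184 ha = 1.84 × 10^6 m²
Q = 44 million m³/yr = 1.205 × 10^5 m³/d
t = 42 hours = 1.75 d
ΔV = Q × t = 1.205 × 10^5 m³/d × 1.75 d = 2.11 × 10^5 m³
Δh = ΔV / (Sy × A) = 2.11 × 10^5 / (0.076 × 1.84 × 10^6) = 1.509 m

Δh ≈ 1.51 m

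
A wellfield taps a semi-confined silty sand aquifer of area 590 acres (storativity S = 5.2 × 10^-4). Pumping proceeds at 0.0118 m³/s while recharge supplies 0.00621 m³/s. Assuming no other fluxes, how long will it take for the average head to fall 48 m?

t ≈ 123 days

A = 590 acres = 2.388 × 10^6 m²
ΔV = S × A × Δh = 5.2 × 10^-4 × 2.388 × 10^6 × 48 = 59600 m³
Net withdrawal = 0.0118 − 0.00621 = 0.00559 m³/s = 483 m³/d
t = ΔV / Q = 59600 m³ / 483 m³/d = 123.4 d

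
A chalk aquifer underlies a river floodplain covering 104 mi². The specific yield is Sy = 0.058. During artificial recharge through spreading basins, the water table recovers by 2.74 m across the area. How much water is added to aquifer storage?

A = 104 mi² = 2.694 × 10^8 m²
ΔV = Sy × A × Δh = 0.058 × 2.694 × 10^8 m² × 2.74 m = 4.281 × 10^7 m³

ΔV ≈ 4.28 × 10^7 m³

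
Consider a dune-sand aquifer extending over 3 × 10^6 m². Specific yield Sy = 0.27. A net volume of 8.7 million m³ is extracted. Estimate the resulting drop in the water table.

Δh ≈ 10.7 m

ΔV = 8.7 million m³ = 8.7 × 10^6 m³
Δh = ΔV / (Sy × A) = 8.7 × 10^6 m³ / (0.27 × 3 × 10^6 m²) = 10.74 m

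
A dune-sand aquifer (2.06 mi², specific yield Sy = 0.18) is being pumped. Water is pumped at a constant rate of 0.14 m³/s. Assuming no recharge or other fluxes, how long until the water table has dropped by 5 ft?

A = 2.06 mi² = 5.335 × 10^6 m²
Δh = 5 ft = 1.524 m
ΔV = Sy × A × Δh = 0.18 × 5.335 × 10^6 × 1.524 = 1.464 × 10^6 m³
Q = 0.14 m³/s = 12100 m³/d
t = ΔV / Q = 1.464 × 10^6 m³ / 12100 m³/d = 121 d

t ≈ 121 days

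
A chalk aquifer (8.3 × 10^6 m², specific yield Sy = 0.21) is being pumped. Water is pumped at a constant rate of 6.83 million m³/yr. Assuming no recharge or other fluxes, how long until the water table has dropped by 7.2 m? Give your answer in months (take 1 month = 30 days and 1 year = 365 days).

ΔV = Sy × A × Δh = 0.21 × 8.3 × 10^6 × 7.2 = 1.255 × 10^7 m³
Q = 6.83 million m³/yr = 18710 m³/d
t = ΔV / Q = 1.255 × 10^7 m³ / 18710 m³/d = 670.7 d
t = 670.7 d ≈ 22.36 months

t ≈ 22.4 months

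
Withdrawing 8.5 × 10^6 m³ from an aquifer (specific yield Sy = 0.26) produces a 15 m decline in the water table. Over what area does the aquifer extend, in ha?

A = ΔV / (Sy × Δh) = 8.5 × 10^6 / (0.26 × 15) = 2.179 × 10^6 m²
A = 2.179 × 10^6 m² = 217.9 ha

A ≈ 218 ha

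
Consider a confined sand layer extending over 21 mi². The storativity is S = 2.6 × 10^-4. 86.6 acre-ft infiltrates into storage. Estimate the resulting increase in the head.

A = 21 mi² = 5.439 × 10^7 m²
ΔV = 86.6 acre-ft = 1.068 × 10^5 m³
Δh = ΔV / (S × A) = 1.068 × 10^5 m³ / (2.6 × 10^-4 × 5.439 × 10^7 m²) = 7.554 m

Δh ≈ 7.55 m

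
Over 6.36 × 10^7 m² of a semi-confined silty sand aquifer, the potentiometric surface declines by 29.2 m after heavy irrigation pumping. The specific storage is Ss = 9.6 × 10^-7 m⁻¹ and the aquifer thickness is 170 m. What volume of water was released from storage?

S = Ss × b = 9.6 × 10^-7 m⁻¹ × 170 m = 1.632 × 10^-4
ΔV = S × A × Δh = 1.632 × 10^-4 × 6.36 × 10^7 m² × 29.2 m = 3.031 × 10^5 m³

ΔV ≈ 3.03 × 10^5 m³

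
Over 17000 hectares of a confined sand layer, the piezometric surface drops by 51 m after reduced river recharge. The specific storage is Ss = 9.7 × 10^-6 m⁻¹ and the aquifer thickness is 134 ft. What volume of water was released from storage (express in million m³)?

ΔV ≈ 3.43 million m³

b = 134 ft = 40.84 m
S = Ss × b = 9.7 × 10^-6 m⁻¹ × 40.84 m = 3.962 × 10^-4
A = 17000 hectares = 1.7 × 10^8 m²
ΔV = S × A × Δh = 3.962 × 10^-4 × 1.7 × 10^8 m² × 51 m = 3.435 × 10^6 m³
ΔV = 3.435 × 10^6 m³ = 3.435 million m³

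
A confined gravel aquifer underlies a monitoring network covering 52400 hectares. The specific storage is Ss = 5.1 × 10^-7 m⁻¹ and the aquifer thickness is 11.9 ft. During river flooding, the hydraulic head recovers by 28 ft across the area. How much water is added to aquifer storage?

b = 11.9 ft = 3.627 m
S = Ss × b = 5.1 × 10^-7 m⁻¹ × 3.627 m = 1.85 × 10^-6
A = 52400 hectares = 5.24 × 10^8 m²
Δh = 28 ft = 8.534 m
ΔV = S × A × Δh = 1.85 × 10^-6 × 5.24 × 10^8 m² × 8.534 m = 8272 m³

ΔV ≈ 8270 m³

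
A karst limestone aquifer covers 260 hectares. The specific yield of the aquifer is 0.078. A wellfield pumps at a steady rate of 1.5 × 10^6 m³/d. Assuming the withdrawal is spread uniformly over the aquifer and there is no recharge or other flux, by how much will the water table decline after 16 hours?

Δh ≈ 4.93 m

A = 260 hectares = 2.6 × 10^6 m²
t = 16 hours = 0.6667 d
ΔV = Q × t = 1.5 × 10^6 m³/d × 0.6667 d = 1 × 10^6 m³
Δh = ΔV / (Sy × A) = 1 × 10^6 / (0.078 × 2.6 × 10^6) = 4.931 m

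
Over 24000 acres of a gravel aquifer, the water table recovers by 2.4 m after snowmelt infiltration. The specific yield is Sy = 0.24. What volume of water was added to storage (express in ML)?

ΔV ≈ 55900 ML

A = 24000 acres = 9.712 × 10^7 m²
ΔV = Sy × A × Δh = 0.24 × 9.712 × 10^7 m² × 2.4 m = 5.594 × 10^7 m³
ΔV = 5.594 × 10^7 m³ = 55940 ML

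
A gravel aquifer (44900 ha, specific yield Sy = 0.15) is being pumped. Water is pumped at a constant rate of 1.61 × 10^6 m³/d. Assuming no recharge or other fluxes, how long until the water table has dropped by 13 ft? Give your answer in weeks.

A = 44900 ha = 4.49 × 10^8 m²
Δh = 13 ft = 3.962 m
ΔV = Sy × A × Δh = 0.15 × 4.49 × 10^8 × 3.962 = 2.669 × 10^8 m³
t = ΔV / Q = 2.669 × 10^8 m³ / 1.61 × 10^6 m³/d = 165.8 d
t = 165.8 d ≈ 23.68 weeks

t ≈ 23.7 weeks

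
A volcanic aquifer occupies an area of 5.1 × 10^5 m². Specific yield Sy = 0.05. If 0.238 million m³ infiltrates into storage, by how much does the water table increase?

Δh ≈ 9.33 m

ΔV = 0.238 million m³ = 2.38 × 10^5 m³
Δh = ΔV / (Sy × A) = 2.38 × 10^5 m³ / (0.05 × 5.1 × 10^5 m²) = 9.333 m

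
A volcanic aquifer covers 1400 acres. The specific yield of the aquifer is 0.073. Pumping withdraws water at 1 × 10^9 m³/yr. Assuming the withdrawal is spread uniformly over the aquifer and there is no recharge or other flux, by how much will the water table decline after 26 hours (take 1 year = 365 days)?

Δh ≈ 7.18 m

A = 1400 acres = 5.666 × 10^6 m²
Q = 1 × 10^9 m³/yr = 2.74 × 10^6 m³/d
t = 26 hours = 1.083 d
ΔV = Q × t = 2.74 × 10^6 m³/d × 1.083 d = 2.968 × 10^6 m³
Δh = ΔV / (Sy × A) = 2.968 × 10^6 / (0.073 × 5.666 × 10^6) = 7.176 m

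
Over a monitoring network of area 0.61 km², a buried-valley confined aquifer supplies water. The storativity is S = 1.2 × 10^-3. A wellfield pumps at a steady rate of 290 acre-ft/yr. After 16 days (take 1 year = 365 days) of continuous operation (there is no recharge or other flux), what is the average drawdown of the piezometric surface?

Δh ≈ 21.4 m

A = 0.61 km² = 6.1 × 10^5 m²
Q = 290 acre-ft/yr = 980 m³/d
ΔV = Q × t = 980 m³/d × 16 d = 15680 m³
Δh = ΔV / (S × A) = 15680 / (0.0012 × 6.1 × 10^5) = 21.42 m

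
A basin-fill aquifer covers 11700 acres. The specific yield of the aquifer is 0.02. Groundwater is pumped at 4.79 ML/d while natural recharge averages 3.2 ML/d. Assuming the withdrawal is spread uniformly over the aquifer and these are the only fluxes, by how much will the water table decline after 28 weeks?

Δh ≈ 0.329 m

A = 11700 acres = 4.735 × 10^7 m²
Net abstraction = 4.79 − 3.2 = 1.59 ML/d
Q_net = 1.59 ML/d = 1590 m³/d
t = 28 weeks = 196 d
ΔV = Q × t = 1590 m³/d × 196 d = 3.116 × 10^5 m³
Δh = ΔV / (Sy × A) = 3.116 × 10^5 / (0.02 × 4.735 × 10^7) = 0.3291 m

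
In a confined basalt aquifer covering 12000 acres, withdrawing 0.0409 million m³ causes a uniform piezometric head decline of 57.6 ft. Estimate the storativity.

S ≈ 4.8 × 10^-5

A = 12000 acres = 4.856 × 10^7 m²
Δh = 57.6 ft = 17.56 m
ΔV = 0.0409 million m³ = 40900 m³
S = ΔV / (A × Δh) = 40900 m³ / (4.856 × 10^7 m² × 17.56 m) = 4.797 × 10^-5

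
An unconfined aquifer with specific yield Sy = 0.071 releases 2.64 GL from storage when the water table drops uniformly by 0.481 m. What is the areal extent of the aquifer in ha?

A ≈ 7730 ha

ΔV = 2.64 GL = 2.64 × 10^6 m³
A = ΔV / (Sy × Δh) = 2.64 × 10^6 / (0.071 × 0.481) = 7.73 × 10^7 m²
A = 7.73 × 10^7 m² = 7730 ha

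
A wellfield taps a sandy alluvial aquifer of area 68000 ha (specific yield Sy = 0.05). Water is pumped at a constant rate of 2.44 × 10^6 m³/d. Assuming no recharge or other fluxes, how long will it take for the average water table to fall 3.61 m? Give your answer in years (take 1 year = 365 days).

A = 68000 ha = 6.8 × 10^8 m²
ΔV = Sy × A × Δh = 0.05 × 6.8 × 10^8 × 3.61 = 1.227 × 10^8 m³
t = ΔV / Q = 1.227 × 10^8 m³ / 2.44 × 10^6 m³/d = 50.3 d
t = 50.3 d ≈ 0.1378 years

t ≈ 0.138 years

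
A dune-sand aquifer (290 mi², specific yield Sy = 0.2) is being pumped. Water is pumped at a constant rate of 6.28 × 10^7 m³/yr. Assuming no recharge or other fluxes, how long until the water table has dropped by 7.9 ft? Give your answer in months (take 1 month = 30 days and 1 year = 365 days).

t ≈ 70.1 months

A = 290 mi² = 7.511 × 10^8 m²
Δh = 7.9 ft = 2.408 m
ΔV = Sy × A × Δh = 0.2 × 7.511 × 10^8 × 2.408 = 3.617 × 10^8 m³
Q = 6.28 × 10^7 m³/yr = 1.721 × 10^5 m³/d
t = ΔV / Q = 3.617 × 10^8 m³ / 1.721 × 10^5 m³/d = 2102 d
t = 2102 d ≈ 70.08 months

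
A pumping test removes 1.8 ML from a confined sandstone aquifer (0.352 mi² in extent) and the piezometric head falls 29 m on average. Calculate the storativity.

S ≈ 6.8 × 10^-5

A = 0.352 mi² = 9.117 × 10^5 m²
ΔV = 1.8 ML = 1800 m³
S = ΔV / (A × Δh) = 1800 m³ / (9.117 × 10^5 m² × 29 m) = 6.808 × 10^-5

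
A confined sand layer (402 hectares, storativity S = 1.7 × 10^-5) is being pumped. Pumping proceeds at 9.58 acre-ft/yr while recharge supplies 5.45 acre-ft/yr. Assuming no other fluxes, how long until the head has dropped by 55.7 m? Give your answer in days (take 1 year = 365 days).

A = 402 hectares = 4.02 × 10^6 m²
ΔV = S × A × Δh = 1.7 × 10^-5 × 4.02 × 10^6 × 55.7 = 3807 m³
Net withdrawal = 9.58 − 5.45 = 4.13 acre-ft/yr = 13.96 m³/d
t = ΔV / Q = 3807 m³ / 13.96 m³/d = 272.7 d

t ≈ 273 days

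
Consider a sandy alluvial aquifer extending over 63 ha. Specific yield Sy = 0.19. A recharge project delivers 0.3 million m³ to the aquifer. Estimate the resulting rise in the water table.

Δh ≈ 2.51 m

A = 63 ha = 6.3 × 10^5 m²
ΔV = 0.3 million m³ = 3 × 10^5 m³
Δh = ΔV / (Sy × A) = 3 × 10^5 m³ / (0.19 × 6.3 × 10^5 m²) = 2.506 m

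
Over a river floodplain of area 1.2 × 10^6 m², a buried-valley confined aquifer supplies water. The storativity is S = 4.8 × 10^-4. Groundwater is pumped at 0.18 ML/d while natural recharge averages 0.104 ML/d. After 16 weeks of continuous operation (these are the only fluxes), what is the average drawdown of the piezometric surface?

Δh ≈ 14.8 m

Net abstraction = 0.18 − 0.104 = 0.076 ML/d
Q_net = 0.076 ML/d = 76 m³/d
t = 16 weeks = 112 d
ΔV = Q × t = 76 m³/d × 112 d = 8512 m³
Δh = ΔV / (S × A) = 8512 / (4.8 × 10^-4 × 1.2 × 10^6) = 14.78 m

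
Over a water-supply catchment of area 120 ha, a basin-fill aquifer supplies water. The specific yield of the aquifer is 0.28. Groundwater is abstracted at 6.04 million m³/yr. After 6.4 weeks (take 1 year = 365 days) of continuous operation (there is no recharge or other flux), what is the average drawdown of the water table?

A = 120 ha = 1.2 × 10^6 m²
Q = 6.04 million m³/yr = 16550 m³/d
t = 6.4 weeks = 44.8 d
ΔV = Q × t = 16550 m³/d × 44.8 d = 7.413 × 10^5 m³
Δh = ΔV / (Sy × A) = 7.413 × 10^5 / (0.28 × 1.2 × 10^6) = 2.206 m

Δh ≈ 2.21 m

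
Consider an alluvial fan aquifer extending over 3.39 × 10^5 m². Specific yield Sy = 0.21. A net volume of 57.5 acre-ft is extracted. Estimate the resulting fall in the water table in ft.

ΔV = 57.5 acre-ft = 70930 m³
Δh = ΔV / (Sy × A) = 70930 m³ / (0.21 × 3.39 × 10^5 m²) = 0.9963 m
Δh = 0.9963 m = 3.269 ft

Δh ≈ 3.27 ft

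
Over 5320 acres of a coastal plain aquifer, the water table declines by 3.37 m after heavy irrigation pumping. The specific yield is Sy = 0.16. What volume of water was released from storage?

ΔV ≈ 1.16 × 10^7 m³

A = 5320 acres = 2.153 × 10^7 m²
ΔV = Sy × A × Δh = 0.16 × 2.153 × 10^7 m² × 3.37 m = 1.161 × 10^7 m³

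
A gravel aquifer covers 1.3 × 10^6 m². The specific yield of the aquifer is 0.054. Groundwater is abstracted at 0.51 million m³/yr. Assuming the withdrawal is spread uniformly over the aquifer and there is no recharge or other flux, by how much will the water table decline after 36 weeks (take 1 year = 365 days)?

Δh ≈ 5.02 m

Q = 0.51 million m³/yr = 1397 m³/d
t = 36 weeks = 252 d
ΔV = Q × t = 1397 m³/d × 252 d = 3.521 × 10^5 m³
Δh = ΔV / (Sy × A) = 3.521 × 10^5 / (0.054 × 1.3 × 10^6) = 5.016 m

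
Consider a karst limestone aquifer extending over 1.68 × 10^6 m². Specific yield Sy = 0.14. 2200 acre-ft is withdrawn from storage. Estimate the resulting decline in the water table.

Δh ≈ 11.5 m

ΔV = 2200 acre-ft = 2.714 × 10^6 m³
Δh = ΔV / (Sy × A) = 2.714 × 10^6 m³ / (0.14 × 1.68 × 10^6 m²) = 11.54 m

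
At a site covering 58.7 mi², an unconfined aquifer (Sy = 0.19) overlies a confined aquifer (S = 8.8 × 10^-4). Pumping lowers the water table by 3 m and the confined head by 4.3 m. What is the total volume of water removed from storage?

A = 58.7 mi² = 1.52 × 10^8 m²
Unconfined: ΔV_u = Sy × A × Δh_u = 0.19 × 1.52 × 10^8 × 3 = 8.666 × 10^7 m³
Confined: ΔV_c = S × A × Δh_c = 8.8 × 10^-4 × 1.52 × 10^8 × 4.3 = 5.753 × 10^5 m³
Total ΔV = 8.666 × 10^7 + 5.753 × 10^5 = 8.723 × 10^7 m³

ΔV ≈ 8.72 × 10^7 m³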